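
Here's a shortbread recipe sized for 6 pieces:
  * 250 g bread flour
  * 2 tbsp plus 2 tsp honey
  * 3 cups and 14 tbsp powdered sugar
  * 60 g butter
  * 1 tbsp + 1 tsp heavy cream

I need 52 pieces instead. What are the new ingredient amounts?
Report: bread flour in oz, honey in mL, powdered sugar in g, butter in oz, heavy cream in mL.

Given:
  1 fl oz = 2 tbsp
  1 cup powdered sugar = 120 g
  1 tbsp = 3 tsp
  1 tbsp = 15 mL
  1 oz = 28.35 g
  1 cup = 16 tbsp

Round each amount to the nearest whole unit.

Scaling factor: 52/6 = 26/3.
bread flour: 250 g × 26/3 ÷ 28.35 g/oz ≈ 76 oz
honey: (2 tbsp + 2 tsp = 8/3 tbsp) × 26/3 × 15 mL/tbsp ≈ 347 mL
powdered sugar: (3 cup + 14 tbsp = 3.875 cup) × 26/3 × 120 g/cup = 4030 g
butter: 60 g × 26/3 ÷ 28.35 g/oz ≈ 18 oz
heavy cream: (1 tbsp + 1 tsp = 4/3 tbsp) × 26/3 × 15 mL/tbsp ≈ 173 mL

bread flour: 76 oz; honey: 347 mL; powdered sugar: 4030 g; butter: 18 oz; heavy cream: 173 mL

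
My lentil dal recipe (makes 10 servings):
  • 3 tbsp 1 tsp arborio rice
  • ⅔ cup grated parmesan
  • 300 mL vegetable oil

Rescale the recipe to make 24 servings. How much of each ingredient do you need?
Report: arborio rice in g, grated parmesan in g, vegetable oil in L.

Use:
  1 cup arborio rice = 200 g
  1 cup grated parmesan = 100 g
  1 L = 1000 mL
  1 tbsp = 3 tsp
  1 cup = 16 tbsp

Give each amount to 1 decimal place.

Scaling factor: 24/10 = 12/5 = 2.4.
arborio rice: (3 tbsp + 1 tsp = 10/3 tbsp) × 12/5 ÷ 16 tbsp/cup × 200 g/cup = 100.0 g
grated parmesan: 2/3 cup × 12/5 × 100 g/cup = 160.0 g
vegetable oil: 300 mL × 12/5 ÷ 1000 mL/L ≈ 0.7 L

arborio rice: 100.0 g; grated parmesan: 160.0 g; vegetable oil: 0.7 L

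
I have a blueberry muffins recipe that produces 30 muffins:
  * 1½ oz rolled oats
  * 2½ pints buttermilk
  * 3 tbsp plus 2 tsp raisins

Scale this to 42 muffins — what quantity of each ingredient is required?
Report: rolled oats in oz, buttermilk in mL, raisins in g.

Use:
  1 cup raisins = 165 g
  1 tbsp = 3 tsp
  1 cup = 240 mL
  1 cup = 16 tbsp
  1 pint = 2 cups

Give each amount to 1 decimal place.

Scaling factor: 42/30 = 7/5 = 1.4.
rolled oats: 1.5 oz × 7/5 = 2.1 oz
buttermilk: 2.5 pint × 7/5 × 2 cup/pint × 240 mL/cup = 1680.0 mL
raisins: (3 tbsp + 2 tsp = 11/3 tbsp) × 7/5 ÷ 16 tbsp/cup × 165 g/cup ≈ 52.9 g

rolled oats: 2.1 oz; buttermilk: 1680.0 mL; raisins: 52.9 g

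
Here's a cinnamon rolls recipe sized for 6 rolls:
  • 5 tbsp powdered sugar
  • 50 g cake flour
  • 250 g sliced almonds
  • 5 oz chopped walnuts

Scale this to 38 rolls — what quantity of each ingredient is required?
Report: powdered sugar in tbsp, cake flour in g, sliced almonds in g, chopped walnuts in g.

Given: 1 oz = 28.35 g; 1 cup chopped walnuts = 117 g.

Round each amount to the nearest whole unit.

Scaling factor: 38/6 = 19/3.
powdered sugar: 5 tbsp × 19/3 ≈ 32 tbsp
cake flour: 50 g × 19/3 ≈ 317 g
sliced almonds: 250 g × 19/3 ≈ 1583 g
chopped walnuts: 5 oz × 19/3 × 28.35 g/oz ≈ 898 g

powdered sugar: 32 tbsp; cake flour: 317 g; sliced almonds: 1583 g; chopped walnuts: 898 g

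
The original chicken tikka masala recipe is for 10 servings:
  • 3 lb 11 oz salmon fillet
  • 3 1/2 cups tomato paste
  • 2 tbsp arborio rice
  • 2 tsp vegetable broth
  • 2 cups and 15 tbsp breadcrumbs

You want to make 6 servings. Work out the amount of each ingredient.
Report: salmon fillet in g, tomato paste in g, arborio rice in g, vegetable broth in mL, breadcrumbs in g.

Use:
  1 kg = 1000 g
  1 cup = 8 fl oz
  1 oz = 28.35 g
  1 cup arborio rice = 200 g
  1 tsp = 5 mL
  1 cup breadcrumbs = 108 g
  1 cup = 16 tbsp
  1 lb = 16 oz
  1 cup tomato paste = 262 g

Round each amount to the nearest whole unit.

Scaling factor: 6/10 = 3/5 = 0.6.
salmon fillet: (3 lb + 11 oz = 3.6875 lb) × 3/5 × 16 oz/lb × 28.35 g/oz ≈ 1004 g
tomato paste: 3.5 cup × 3/5 × 262 g/cup ≈ 550 g
arborio rice: 2 tbsp × 3/5 ÷ 16 tbsp/cup × 200 g/cup = 15 g
vegetable broth: 2 tsp × 3/5 × 5 mL/tsp = 6 mL
breadcrumbs: (2 cup + 15 tbsp = 2.9375 cup) × 3/5 × 108 g/cup ≈ 190 g

salmon fillet: 1004 g; tomato paste: 550 g; arborio rice: 15 g; vegetable broth: 6 mL; breadcrumbs: 190 g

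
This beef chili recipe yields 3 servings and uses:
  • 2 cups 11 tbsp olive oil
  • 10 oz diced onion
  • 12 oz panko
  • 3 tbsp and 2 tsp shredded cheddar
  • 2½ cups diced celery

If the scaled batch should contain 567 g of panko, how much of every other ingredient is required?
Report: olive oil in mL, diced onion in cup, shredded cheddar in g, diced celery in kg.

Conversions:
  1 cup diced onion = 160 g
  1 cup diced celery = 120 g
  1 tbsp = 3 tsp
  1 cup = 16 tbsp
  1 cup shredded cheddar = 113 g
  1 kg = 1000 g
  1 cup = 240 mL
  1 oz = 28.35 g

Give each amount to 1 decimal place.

The original recipe has 340.2 g of panko, so the scaling factor is 567 ÷ 340.2 = 5/3.
olive oil: (2 cup + 11 tbsp = 2.6875 cup) × 5/3 × 240 mL/cup = 1075.0 mL
diced onion: 10 oz × 5/3 × 28.35 g/oz ÷ 160 g/cup ≈ 3.0 cup
shredded cheddar: (3 tbsp + 2 tsp = 11/3 tbsp) × 5/3 ÷ 16 tbsp/cup × 113 g/cup ≈ 43.2 g
diced celery: 2.5 cup × 5/3 × 120 g/cup ÷ 1000 g/kg = 0.5 kg

olive oil: 1075.0 mL; diced onion: 3.0 cup; shredded cheddar: 43.2 g; diced celery: 0.5 kg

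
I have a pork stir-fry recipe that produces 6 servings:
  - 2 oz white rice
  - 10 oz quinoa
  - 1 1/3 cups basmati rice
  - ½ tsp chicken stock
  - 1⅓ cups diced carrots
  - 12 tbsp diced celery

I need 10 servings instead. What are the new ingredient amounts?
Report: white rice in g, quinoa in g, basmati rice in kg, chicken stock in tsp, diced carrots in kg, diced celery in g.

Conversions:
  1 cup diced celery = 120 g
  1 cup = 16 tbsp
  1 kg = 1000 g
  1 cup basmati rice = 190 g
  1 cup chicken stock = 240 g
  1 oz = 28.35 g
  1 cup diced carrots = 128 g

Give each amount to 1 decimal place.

Scaling factor: 10/6 = 5/3.
white rice: 2 oz × 5/3 × 28.35 g/oz = 94.5 g
quinoa: 10 oz × 5/3 × 28.35 g/oz = 472.5 g
basmati rice: 4/3 cup × 5/3 × 190 g/cup ÷ 1000 g/kg ≈ 0.4 kg
chicken stock: 0.5 tsp × 5/3 ≈ 0.8 tsp
diced carrots: 4/3 cup × 5/3 × 128 g/cup ÷ 1000 g/kg ≈ 0.3 kg
diced celery: 12 tbsp × 5/3 ÷ 16 tbsp/cup × 120 g/cup = 150.0 g

white rice: 94.5 g; quinoa: 472.5 g; basmati rice: 0.4 kg; chicken stock: 0.8 tsp; diced carrots: 0.3 kg; diced celery: 150.0 g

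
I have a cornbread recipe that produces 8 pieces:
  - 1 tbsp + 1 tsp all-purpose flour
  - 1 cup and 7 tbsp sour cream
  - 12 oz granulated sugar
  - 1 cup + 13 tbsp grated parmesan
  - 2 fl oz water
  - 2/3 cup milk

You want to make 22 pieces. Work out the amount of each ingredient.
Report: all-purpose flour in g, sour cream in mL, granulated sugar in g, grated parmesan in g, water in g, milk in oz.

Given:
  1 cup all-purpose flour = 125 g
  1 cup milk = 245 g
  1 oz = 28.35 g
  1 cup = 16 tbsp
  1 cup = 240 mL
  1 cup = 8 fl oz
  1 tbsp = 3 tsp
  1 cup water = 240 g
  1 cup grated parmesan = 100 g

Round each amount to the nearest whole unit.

all-purpose flour: 29 g; sour cream: 949 mL; granulated sugar: 936 g; grated parmesan: 498 g; water: 165 g; milk: 16 oz

Scaling factor: 22/8 = 11/4 = 2.75.
all-purpose flour: (1 tbsp + 1 tsp = 4/3 tbsp) × 11/4 ÷ 16 tbsp/cup × 125 g/cup ≈ 29 g
sour cream: (1 cup + 7 tbsp = 1.4375 cup) × 11/4 × 240 mL/cup ≈ 949 mL
granulated sugar: 12 oz × 11/4 × 28.35 g/oz ≈ 936 g
grated parmesan: (1 cup + 13 tbsp = 1.8125 cup) × 11/4 × 100 g/cup ≈ 498 g
water: 2 fl oz × 11/4 ÷ 8 fl oz/cup × 240 g/cup = 165 g
milk: 2/3 cup × 11/4 × 245 g/cup ÷ 28.35 g/oz ≈ 16 oz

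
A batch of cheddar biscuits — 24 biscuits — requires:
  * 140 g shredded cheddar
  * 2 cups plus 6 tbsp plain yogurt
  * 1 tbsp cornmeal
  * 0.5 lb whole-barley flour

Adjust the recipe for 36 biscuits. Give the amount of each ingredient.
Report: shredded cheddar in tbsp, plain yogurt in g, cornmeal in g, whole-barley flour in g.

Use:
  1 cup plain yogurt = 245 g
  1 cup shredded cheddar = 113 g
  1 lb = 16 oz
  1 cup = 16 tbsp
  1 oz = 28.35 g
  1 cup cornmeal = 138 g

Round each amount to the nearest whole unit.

Scaling factor: 36/24 = 3/2 = 1.5.
shredded cheddar: 140 g × 3/2 ÷ 113 g/cup × 16 tbsp/cup ≈ 30 tbsp
plain yogurt: (2 cup + 6 tbsp = 2.375 cup) × 3/2 × 245 g/cup ≈ 873 g
cornmeal: 1 tbsp × 3/2 ÷ 16 tbsp/cup × 138 g/cup ≈ 13 g
whole-barley flour: 0.5 lb × 3/2 × 16 oz/lb × 28.35 g/oz ≈ 340 g

shredded cheddar: 30 tbsp; plain yogurt: 873 g; cornmeal: 13 g; whole-barley flour: 340 g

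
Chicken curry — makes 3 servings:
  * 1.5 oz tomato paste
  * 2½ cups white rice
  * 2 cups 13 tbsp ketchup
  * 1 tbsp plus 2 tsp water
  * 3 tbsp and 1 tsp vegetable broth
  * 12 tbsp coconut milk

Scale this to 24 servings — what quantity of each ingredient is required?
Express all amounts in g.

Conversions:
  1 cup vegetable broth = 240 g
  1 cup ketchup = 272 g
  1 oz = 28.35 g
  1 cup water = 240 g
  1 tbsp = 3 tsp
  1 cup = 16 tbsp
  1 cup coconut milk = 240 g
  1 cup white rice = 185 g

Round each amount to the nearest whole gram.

tomato paste: 340 g; white rice: 3700 g; ketchup: 6120 g; water: 200 g; vegetable broth: 400 g; coconut milk: 1440 g

Scaling factor: 24/3 = 8.
tomato paste: 1.5 oz × 8 × 28.35 g/oz ≈ 340 g
white rice: 2.5 cup × 8 × 185 g/cup = 3700 g
ketchup: (2 cup + 13 tbsp = 2.8125 cup) × 8 × 272 g/cup = 6120 g
water: (1 tbsp + 2 tsp = 5/3 tbsp) × 8 ÷ 16 tbsp/cup × 240 g/cup = 200 g
vegetable broth: (3 tbsp + 1 tsp = 10/3 tbsp) × 8 ÷ 16 tbsp/cup × 240 g/cup = 400 g
coconut milk: 12 tbsp × 8 ÷ 16 tbsp/cup × 240 g/cup = 1440 g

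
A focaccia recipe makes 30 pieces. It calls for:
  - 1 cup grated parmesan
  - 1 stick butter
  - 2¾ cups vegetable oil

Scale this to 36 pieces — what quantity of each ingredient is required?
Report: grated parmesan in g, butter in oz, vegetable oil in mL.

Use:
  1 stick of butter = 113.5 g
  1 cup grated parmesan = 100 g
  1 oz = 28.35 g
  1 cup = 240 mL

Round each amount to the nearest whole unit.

grated parmesan: 120 g; butter: 5 oz; vegetable oil: 792 mL

Scaling factor: 36/30 = 6/5 = 1.2.
grated parmesan: 1 cup × 6/5 × 100 g/cup = 120 g
butter: 1 stick × 6/5 × 113.5 g/stick ÷ 28.35 g/oz ≈ 5 oz
vegetable oil: 2.75 cup × 6/5 × 240 mL/cup = 792 mL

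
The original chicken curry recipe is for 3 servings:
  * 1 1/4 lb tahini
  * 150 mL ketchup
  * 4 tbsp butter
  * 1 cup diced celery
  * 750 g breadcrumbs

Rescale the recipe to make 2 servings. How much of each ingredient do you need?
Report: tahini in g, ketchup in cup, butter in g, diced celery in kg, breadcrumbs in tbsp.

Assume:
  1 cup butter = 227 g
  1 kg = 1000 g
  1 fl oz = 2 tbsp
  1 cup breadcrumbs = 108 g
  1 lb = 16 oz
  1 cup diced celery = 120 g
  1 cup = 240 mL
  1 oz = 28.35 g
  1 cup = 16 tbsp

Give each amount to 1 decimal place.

tahini: 378.0 g; ketchup: 0.4 cup; butter: 37.8 g; diced celery: 0.1 kg; breadcrumbs: 74.1 tbsp

Scaling factor: 2/3.
tahini: 1.25 lb × 2/3 × 16 oz/lb × 28.35 g/oz = 378.0 g
ketchup: 150 mL × 2/3 ÷ 240 mL/cup ≈ 0.4 cup
butter: 4 tbsp × 2/3 ÷ 16 tbsp/cup × 227 g/cup ≈ 37.8 g
diced celery: 1 cup × 2/3 × 120 g/cup ÷ 1000 g/kg ≈ 0.1 kg
breadcrumbs: 750 g × 2/3 ÷ 108 g/cup × 16 tbsp/cup ≈ 74.1 tbsp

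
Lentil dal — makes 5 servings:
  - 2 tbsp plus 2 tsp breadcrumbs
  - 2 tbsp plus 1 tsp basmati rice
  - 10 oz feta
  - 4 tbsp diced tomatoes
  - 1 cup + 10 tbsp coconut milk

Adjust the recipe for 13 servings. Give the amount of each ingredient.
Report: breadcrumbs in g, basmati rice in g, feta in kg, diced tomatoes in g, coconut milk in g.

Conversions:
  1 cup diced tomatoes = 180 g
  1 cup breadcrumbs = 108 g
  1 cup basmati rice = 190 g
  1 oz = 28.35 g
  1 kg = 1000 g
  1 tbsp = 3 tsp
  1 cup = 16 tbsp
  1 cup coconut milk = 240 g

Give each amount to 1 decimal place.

Scaling factor: 13/5 = 2.6.
breadcrumbs: (2 tbsp + 2 tsp = 8/3 tbsp) × 13/5 ÷ 16 tbsp/cup × 108 g/cup = 46.8 g
basmati rice: (2 tbsp + 1 tsp = 7/3 tbsp) × 13/5 ÷ 16 tbsp/cup × 190 g/cup ≈ 72.0 g
feta: 10 oz × 13/5 × 28.35 g/oz ÷ 1000 g/kg ≈ 0.7 kg
diced tomatoes: 4 tbsp × 13/5 ÷ 16 tbsp/cup × 180 g/cup = 117.0 g
coconut milk: (1 cup + 10 tbsp = 1.625 cup) × 13/5 × 240 g/cup = 1014.0 g

breadcrumbs: 46.8 g; basmati rice: 72.0 g; feta: 0.7 kg; diced tomatoes: 117.0 g; coconut milk: 1014.0 g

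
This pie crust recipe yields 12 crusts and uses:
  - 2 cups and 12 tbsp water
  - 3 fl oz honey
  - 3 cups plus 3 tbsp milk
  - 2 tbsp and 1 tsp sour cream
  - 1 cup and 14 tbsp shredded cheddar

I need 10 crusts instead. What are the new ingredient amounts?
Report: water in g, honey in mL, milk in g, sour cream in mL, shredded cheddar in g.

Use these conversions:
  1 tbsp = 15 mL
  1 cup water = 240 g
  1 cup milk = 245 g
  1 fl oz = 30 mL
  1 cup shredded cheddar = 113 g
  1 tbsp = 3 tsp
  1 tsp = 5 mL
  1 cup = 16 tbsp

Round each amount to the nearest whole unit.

Scaling factor: 10/12 = 5/6.
water: (2 cup + 12 tbsp = 2.75 cup) × 5/6 × 240 g/cup = 550 g
honey: 3 fl oz × 5/6 × 30 mL/fl oz = 75 mL
milk: (3 cup + 3 tbsp = 3.1875 cup) × 5/6 × 245 g/cup ≈ 651 g
sour cream: (2 tbsp + 1 tsp = 7/3 tbsp) × 5/6 × 15 mL/tbsp ≈ 29 mL
shredded cheddar: (1 cup + 14 tbsp = 1.875 cup) × 5/6 × 113 g/cup ≈ 177 g

water: 550 g; honey: 75 mL; milk: 651 g; sour cream: 29 mL; shredded cheddar: 177 g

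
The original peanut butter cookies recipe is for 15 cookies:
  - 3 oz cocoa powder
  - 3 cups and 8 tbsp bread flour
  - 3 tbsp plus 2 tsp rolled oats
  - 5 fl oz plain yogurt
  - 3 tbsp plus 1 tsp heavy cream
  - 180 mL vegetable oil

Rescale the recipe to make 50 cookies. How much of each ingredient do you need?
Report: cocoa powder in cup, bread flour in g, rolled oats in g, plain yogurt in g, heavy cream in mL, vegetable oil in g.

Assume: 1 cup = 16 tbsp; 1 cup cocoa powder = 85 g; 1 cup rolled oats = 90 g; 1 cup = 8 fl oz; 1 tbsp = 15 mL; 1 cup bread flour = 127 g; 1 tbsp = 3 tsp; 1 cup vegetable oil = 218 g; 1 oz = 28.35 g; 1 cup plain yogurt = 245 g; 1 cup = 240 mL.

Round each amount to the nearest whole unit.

cocoa powder: 3 cup; bread flour: 1482 g; rolled oats: 69 g; plain yogurt: 510 g; heavy cream: 167 mL; vegetable oil: 545 g

Scaling factor: 50/15 = 10/3.
cocoa powder: 3 oz × 10/3 × 28.35 g/oz ÷ 85 g/cup ≈ 3 cup
bread flour: (3 cup + 8 tbsp = 3.5 cup) × 10/3 × 127 g/cup ≈ 1482 g
rolled oats: (3 tbsp + 2 tsp = 11/3 tbsp) × 10/3 ÷ 16 tbsp/cup × 90 g/cup ≈ 69 g
plain yogurt: 5 fl oz × 10/3 ÷ 8 fl oz/cup × 245 g/cup ≈ 510 g
heavy cream: (3 tbsp + 1 tsp = 10/3 tbsp) × 10/3 × 15 mL/tbsp ≈ 167 mL
vegetable oil: 180 mL × 10/3 ÷ 240 mL/cup × 218 g/cup = 545 g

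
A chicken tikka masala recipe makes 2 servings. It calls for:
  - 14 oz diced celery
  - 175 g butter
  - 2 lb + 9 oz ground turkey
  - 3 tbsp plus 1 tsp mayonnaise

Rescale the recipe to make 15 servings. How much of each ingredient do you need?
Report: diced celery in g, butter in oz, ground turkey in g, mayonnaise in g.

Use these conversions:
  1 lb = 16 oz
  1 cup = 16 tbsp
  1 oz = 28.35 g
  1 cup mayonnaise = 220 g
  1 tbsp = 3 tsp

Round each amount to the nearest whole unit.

diced celery: 2977 g; butter: 46 oz; ground turkey: 8718 g; mayonnaise: 344 g

Scaling factor: 15/2 = 7.5.
diced celery: 14 oz × 15/2 × 28.35 g/oz ≈ 2977 g
butter: 175 g × 15/2 ÷ 28.35 g/oz ≈ 46 oz
ground turkey: (2 lb + 9 oz = 2.5625 lb) × 15/2 × 16 oz/lb × 28.35 g/oz ≈ 8718 g
mayonnaise: (3 tbsp + 1 tsp = 10/3 tbsp) × 15/2 ÷ 16 tbsp/cup × 220 g/cup ≈ 344 g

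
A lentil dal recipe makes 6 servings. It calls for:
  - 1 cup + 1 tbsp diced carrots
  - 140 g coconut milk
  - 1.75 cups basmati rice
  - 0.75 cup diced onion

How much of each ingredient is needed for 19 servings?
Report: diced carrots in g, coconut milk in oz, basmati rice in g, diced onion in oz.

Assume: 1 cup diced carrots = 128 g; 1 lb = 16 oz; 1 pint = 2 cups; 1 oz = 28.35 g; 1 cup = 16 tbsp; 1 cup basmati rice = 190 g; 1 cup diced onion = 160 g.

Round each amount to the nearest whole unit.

diced carrots: 431 g; coconut milk: 16 oz; basmati rice: 1053 g; diced onion: 13 oz

Scaling factor: 19/6.
diced carrots: (1 cup + 1 tbsp = 1.0625 cup) × 19/6 × 128 g/cup ≈ 431 g
coconut milk: 140 g × 19/6 ÷ 28.35 g/oz ≈ 16 oz
basmati rice: 1.75 cup × 19/6 × 190 g/cup ≈ 1053 g
diced onion: 0.75 cup × 19/6 × 160 g/cup ÷ 28.35 g/oz ≈ 13 oz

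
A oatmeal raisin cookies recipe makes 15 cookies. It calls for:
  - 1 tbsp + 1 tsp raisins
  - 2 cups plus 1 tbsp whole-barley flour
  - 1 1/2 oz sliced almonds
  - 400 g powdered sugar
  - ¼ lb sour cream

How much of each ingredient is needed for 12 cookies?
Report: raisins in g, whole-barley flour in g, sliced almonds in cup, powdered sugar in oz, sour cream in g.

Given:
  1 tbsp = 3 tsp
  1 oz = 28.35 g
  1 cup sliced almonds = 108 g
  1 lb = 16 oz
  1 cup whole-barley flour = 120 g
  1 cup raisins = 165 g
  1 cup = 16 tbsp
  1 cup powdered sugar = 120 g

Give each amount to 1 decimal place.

raisins: 11.0 g; whole-barley flour: 198.0 g; sliced almonds: 0.3 cup; powdered sugar: 11.3 oz; sour cream: 90.7 g

Scaling factor: 12/15 = 4/5 = 0.8.
raisins: (1 tbsp + 1 tsp = 4/3 tbsp) × 4/5 ÷ 16 tbsp/cup × 165 g/cup = 11.0 g
whole-barley flour: (2 cup + 1 tbsp = 2.0625 cup) × 4/5 × 120 g/cup = 198.0 g
sliced almonds: 1.5 oz × 4/5 × 28.35 g/oz ÷ 108 g/cup ≈ 0.3 cup
powdered sugar: 400 g × 4/5 ÷ 28.35 g/oz ≈ 11.3 oz
sour cream: 0.25 lb × 4/5 × 16 oz/lb × 28.35 g/oz ≈ 90.7 g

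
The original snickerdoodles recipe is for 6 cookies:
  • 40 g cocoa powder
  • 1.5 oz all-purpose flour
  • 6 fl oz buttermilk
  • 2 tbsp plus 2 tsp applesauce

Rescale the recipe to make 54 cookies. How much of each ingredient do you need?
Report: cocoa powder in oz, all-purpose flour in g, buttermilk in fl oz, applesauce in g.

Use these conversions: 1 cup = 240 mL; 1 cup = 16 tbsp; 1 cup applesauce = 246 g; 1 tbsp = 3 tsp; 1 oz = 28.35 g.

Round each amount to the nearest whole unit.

Scaling factor: 54/6 = 9.
cocoa powder: 40 g × 9 ÷ 28.35 g/oz ≈ 13 oz
all-purpose flour: 1.5 oz × 9 × 28.35 g/oz ≈ 383 g
buttermilk: 6 fl oz × 9 = 54 fl oz
applesauce: (2 tbsp + 2 tsp = 8/3 tbsp) × 9 ÷ 16 tbsp/cup × 246 g/cup = 369 g

cocoa powder: 13 oz; all-purpose flour: 383 g; buttermilk: 54 fl oz; applesauce: 369 g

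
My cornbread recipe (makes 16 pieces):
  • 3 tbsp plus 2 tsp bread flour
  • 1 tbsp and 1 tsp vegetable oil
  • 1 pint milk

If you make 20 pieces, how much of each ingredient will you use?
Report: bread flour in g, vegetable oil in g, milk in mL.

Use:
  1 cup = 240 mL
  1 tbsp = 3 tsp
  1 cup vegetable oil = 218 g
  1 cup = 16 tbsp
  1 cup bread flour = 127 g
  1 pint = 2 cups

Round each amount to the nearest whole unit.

bread flour: 36 g; vegetable oil: 23 g; milk: 600 mL

Scaling factor: 20/16 = 5/4 = 1.25.
bread flour: (3 tbsp + 2 tsp = 11/3 tbsp) × 5/4 ÷ 16 tbsp/cup × 127 g/cup ≈ 36 g
vegetable oil: (1 tbsp + 1 tsp = 4/3 tbsp) × 5/4 ÷ 16 tbsp/cup × 218 g/cup ≈ 23 g
milk: 1 pint × 5/4 × 2 cup/pint × 240 mL/cup = 600 mL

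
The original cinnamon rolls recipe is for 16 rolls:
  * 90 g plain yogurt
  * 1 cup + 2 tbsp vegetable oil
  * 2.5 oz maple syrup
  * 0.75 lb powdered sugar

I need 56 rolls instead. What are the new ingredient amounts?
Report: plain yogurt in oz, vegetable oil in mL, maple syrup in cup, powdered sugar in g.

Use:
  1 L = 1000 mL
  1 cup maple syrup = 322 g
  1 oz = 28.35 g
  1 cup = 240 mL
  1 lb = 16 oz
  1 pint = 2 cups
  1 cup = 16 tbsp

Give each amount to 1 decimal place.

Scaling factor: 56/16 = 7/2 = 3.5.
plain yogurt: 90 g × 7/2 ÷ 28.35 g/oz ≈ 11.1 oz
vegetable oil: (1 cup + 2 tbsp = 1.125 cup) × 7/2 × 240 mL/cup = 945.0 mL
maple syrup: 2.5 oz × 7/2 × 28.35 g/oz ÷ 322 g/cup ≈ 0.8 cup
powdered sugar: 0.75 lb × 7/2 × 16 oz/lb × 28.35 g/oz = 1190.7 g

plain yogurt: 11.1 oz; vegetable oil: 945.0 mL; maple syrup: 0.8 cup; powdered sugar: 1190.7 g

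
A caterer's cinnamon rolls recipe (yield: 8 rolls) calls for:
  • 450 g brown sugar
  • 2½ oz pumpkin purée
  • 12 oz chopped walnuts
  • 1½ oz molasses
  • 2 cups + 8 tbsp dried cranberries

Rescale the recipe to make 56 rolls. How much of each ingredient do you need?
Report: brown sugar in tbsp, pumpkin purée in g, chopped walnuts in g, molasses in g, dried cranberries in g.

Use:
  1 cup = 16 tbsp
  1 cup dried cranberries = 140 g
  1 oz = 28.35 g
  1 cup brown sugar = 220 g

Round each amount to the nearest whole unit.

brown sugar: 229 tbsp; pumpkin purée: 496 g; chopped walnuts: 2381 g; molasses: 298 g; dried cranberries: 2450 g

Scaling factor: 56/8 = 7.
brown sugar: 450 g × 7 ÷ 220 g/cup × 16 tbsp/cup ≈ 229 tbsp
pumpkin purée: 2.5 oz × 7 × 28.35 g/oz ≈ 496 g
chopped walnuts: 12 oz × 7 × 28.35 g/oz ≈ 2381 g
molasses: 1.5 oz × 7 × 28.35 g/oz ≈ 298 g
dried cranberries: (2 cup + 8 tbsp = 2.5 cup) × 7 × 140 g/cup = 2450 g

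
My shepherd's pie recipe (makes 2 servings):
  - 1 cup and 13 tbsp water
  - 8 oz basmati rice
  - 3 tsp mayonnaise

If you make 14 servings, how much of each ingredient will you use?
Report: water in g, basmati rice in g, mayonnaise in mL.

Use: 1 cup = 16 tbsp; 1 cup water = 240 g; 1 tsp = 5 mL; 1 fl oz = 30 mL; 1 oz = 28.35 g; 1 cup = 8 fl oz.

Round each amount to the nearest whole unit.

water: 3045 g; basmati rice: 1588 g; mayonnaise: 105 mL

Scaling factor: 14/2 = 7.
water: (1 cup + 13 tbsp = 1.8125 cup) × 7 × 240 g/cup = 3045 g
basmati rice: 8 oz × 7 × 28.35 g/oz ≈ 1588 g
mayonnaise: 3 tsp × 7 × 5 mL/tsp = 105 mL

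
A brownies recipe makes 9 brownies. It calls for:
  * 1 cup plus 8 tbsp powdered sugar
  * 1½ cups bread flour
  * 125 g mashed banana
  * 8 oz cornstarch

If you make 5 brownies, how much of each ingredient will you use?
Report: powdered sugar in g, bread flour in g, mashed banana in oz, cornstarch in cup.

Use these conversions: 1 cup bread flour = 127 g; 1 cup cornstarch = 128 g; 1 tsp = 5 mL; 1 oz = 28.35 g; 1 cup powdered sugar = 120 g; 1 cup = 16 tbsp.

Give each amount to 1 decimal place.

Scaling factor: 5/9.
powdered sugar: (1 cup + 8 tbsp = 1.5 cup) × 5/9 × 120 g/cup = 100.0 g
bread flour: 1.5 cup × 5/9 × 127 g/cup ≈ 105.8 g
mashed banana: 125 g × 5/9 ÷ 28.35 g/oz ≈ 2.4 oz
cornstarch: 8 oz × 5/9 × 28.35 g/oz ÷ 128 g/cup ≈ 1.0 cup

powdered sugar: 100.0 g; bread flour: 105.8 g; mashed banana: 2.4 oz; cornstarch: 1.0 cup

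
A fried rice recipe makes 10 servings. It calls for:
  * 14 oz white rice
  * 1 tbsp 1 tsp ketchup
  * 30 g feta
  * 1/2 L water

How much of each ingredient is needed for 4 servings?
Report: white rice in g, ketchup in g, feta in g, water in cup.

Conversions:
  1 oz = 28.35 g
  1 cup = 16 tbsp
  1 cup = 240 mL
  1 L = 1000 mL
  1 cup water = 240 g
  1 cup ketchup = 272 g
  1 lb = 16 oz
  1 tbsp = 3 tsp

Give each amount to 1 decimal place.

white rice: 158.8 g; ketchup: 9.1 g; feta: 12.0 g; water: 0.8 cup

Scaling factor: 4/10 = 2/5 = 0.4.
white rice: 14 oz × 2/5 × 28.35 g/oz ≈ 158.8 g
ketchup: (1 tbsp + 1 tsp = 4/3 tbsp) × 2/5 ÷ 16 tbsp/cup × 272 g/cup ≈ 9.1 g
feta: 30 g × 2/5 = 12.0 g
water: 0.5 L × 2/5 × 1000 mL/L ÷ 240 mL/cup ≈ 0.8 cup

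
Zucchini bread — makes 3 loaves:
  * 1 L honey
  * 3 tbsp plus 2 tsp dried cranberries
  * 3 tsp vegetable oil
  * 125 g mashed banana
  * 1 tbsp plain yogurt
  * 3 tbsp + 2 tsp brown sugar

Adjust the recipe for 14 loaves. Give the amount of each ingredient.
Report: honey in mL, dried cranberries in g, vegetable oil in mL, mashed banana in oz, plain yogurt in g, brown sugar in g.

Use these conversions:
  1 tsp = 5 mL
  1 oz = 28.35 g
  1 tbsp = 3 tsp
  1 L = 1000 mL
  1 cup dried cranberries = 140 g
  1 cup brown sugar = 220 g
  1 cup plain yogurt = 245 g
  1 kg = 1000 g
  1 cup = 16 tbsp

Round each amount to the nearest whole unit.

honey: 4667 mL; dried cranberries: 150 g; vegetable oil: 70 mL; mashed banana: 21 oz; plain yogurt: 71 g; brown sugar: 235 g

Scaling factor: 14/3.
honey: 1 L × 14/3 × 1000 mL/L ≈ 4667 mL
dried cranberries: (3 tbsp + 2 tsp = 11/3 tbsp) × 14/3 ÷ 16 tbsp/cup × 140 g/cup ≈ 150 g
vegetable oil: 3 tsp × 14/3 × 5 mL/tsp = 70 mL
mashed banana: 125 g × 14/3 ÷ 28.35 g/oz ≈ 21 oz
plain yogurt: 1 tbsp × 14/3 ÷ 16 tbsp/cup × 245 g/cup ≈ 71 g
brown sugar: (3 tbsp + 2 tsp = 11/3 tbsp) × 14/3 ÷ 16 tbsp/cup × 220 g/cup ≈ 235 g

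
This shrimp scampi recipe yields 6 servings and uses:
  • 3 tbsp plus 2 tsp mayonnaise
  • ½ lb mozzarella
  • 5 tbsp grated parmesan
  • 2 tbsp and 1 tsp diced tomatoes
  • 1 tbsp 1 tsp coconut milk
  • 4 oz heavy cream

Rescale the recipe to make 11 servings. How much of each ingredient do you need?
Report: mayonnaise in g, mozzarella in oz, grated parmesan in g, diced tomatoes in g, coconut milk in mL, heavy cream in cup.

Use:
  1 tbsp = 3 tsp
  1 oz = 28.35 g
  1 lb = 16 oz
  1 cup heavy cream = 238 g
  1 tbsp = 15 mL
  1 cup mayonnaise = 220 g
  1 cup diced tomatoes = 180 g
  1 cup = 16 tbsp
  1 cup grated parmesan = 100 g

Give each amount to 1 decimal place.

mayonnaise: 92.4 g; mozzarella: 14.7 oz; grated parmesan: 57.3 g; diced tomatoes: 48.1 g; coconut milk: 36.7 mL; heavy cream: 0.9 cup

Scaling factor: 11/6.
mayonnaise: (3 tbsp + 2 tsp = 11/3 tbsp) × 11/6 ÷ 16 tbsp/cup × 220 g/cup ≈ 92.4 g
mozzarella: 0.5 lb × 11/6 × 16 oz/lb ≈ 14.7 oz
grated parmesan: 5 tbsp × 11/6 ÷ 16 tbsp/cup × 100 g/cup ≈ 57.3 g
diced tomatoes: (2 tbsp + 1 tsp = 7/3 tbsp) × 11/6 ÷ 16 tbsp/cup × 180 g/cup ≈ 48.1 g
coconut milk: (1 tbsp + 1 tsp = 4/3 tbsp) × 11/6 × 15 mL/tbsp ≈ 36.7 mL
heavy cream: 4 oz × 11/6 × 28.35 g/oz ÷ 238 g/cup ≈ 0.9 cup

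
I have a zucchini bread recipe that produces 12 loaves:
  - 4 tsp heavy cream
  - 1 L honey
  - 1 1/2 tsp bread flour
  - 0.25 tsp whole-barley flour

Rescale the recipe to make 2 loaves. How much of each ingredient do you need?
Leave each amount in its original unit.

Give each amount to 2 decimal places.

heavy cream: 0.67 tsp; honey: 0.17 L; bread flour: 0.25 tsp; whole-barley flour: 0.04 tsp

Scaling factor: 2/12 = 1/6.
heavy cream: 4 tsp × 1/6 ≈ 0.67 tsp
honey: 1 L × 1/6 ≈ 0.17 L
bread flour: 1.5 tsp × 1/6 = 0.25 tsp
whole-barley flour: 0.25 tsp × 1/6 ≈ 0.04 tsp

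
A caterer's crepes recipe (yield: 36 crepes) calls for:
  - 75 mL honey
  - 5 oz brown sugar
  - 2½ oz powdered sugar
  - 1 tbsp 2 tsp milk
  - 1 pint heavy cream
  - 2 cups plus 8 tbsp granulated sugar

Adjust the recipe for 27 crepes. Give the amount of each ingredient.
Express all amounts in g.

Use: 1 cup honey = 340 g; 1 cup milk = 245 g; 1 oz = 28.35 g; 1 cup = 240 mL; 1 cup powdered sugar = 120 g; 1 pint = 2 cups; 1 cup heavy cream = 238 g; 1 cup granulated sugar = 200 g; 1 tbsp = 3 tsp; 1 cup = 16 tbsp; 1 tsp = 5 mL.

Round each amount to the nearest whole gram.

honey: 80 g; brown sugar: 106 g; powdered sugar: 53 g; milk: 19 g; heavy cream: 357 g; granulated sugar: 375 g

Scaling factor: 27/36 = 3/4 = 0.75.
honey: 75 mL × 3/4 ÷ 240 mL/cup × 340 g/cup ≈ 80 g
brown sugar: 5 oz × 3/4 × 28.35 g/oz ≈ 106 g
powdered sugar: 2.5 oz × 3/4 × 28.35 g/oz ≈ 53 g
milk: (1 tbsp + 2 tsp = 5/3 tbsp) × 3/4 ÷ 16 tbsp/cup × 245 g/cup ≈ 19 g
heavy cream: 1 pint × 3/4 × 2 cup/pint × 238 g/cup = 357 g
granulated sugar: (2 cup + 8 tbsp = 2.5 cup) × 3/4 × 200 g/cup = 375 g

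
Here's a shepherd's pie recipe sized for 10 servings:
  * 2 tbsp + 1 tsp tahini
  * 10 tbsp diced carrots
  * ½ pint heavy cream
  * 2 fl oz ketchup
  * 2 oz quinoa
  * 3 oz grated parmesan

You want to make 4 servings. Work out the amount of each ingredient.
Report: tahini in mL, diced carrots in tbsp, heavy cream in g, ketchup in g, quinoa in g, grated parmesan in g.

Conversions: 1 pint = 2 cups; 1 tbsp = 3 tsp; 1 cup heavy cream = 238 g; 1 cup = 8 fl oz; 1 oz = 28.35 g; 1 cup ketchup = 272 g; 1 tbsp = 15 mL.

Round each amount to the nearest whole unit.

tahini: 14 mL; diced carrots: 4 tbsp; heavy cream: 95 g; ketchup: 27 g; quinoa: 23 g; grated parmesan: 34 g

Scaling factor: 4/10 = 2/5 = 0.4.
tahini: (2 tbsp + 1 tsp = 7/3 tbsp) × 2/5 × 15 mL/tbsp = 14 mL
diced carrots: 10 tbsp × 2/5 = 4 tbsp
heavy cream: 0.5 pint × 2/5 × 2 cup/pint × 238 g/cup ≈ 95 g
ketchup: 2 fl oz × 2/5 ÷ 8 fl oz/cup × 272 g/cup ≈ 27 g
quinoa: 2 oz × 2/5 × 28.35 g/oz ≈ 23 g
grated parmesan: 3 oz × 2/5 × 28.35 g/oz ≈ 34 g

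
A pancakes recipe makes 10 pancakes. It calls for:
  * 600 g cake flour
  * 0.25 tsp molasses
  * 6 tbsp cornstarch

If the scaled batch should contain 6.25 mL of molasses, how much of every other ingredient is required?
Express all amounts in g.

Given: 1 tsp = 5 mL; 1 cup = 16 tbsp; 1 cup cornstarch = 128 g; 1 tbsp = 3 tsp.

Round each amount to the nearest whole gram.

The original recipe has 1.25 mL of molasses, so the scaling factor is 6.25 ÷ 1.25 = 5.
cake flour: 600 g × 5 = 3000 g
cornstarch: 6 tbsp × 5 ÷ 16 tbsp/cup × 128 g/cup = 240 g

cake flour: 3000 g; cornstarch: 240 g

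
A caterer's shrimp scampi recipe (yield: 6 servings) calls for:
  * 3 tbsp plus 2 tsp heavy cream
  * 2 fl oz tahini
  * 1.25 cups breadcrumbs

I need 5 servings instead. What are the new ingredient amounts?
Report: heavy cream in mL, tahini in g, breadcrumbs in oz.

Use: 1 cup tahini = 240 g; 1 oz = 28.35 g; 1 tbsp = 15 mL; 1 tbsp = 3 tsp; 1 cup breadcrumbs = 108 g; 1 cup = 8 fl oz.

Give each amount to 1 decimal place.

heavy cream: 45.8 mL; tahini: 50.0 g; breadcrumbs: 4.0 oz

Scaling factor: 5/6.
heavy cream: (3 tbsp + 2 tsp = 11/3 tbsp) × 5/6 × 15 mL/tbsp ≈ 45.8 mL
tahini: 2 fl oz × 5/6 ÷ 8 fl oz/cup × 240 g/cup = 50.0 g
breadcrumbs: 1.25 cup × 5/6 × 108 g/cup ÷ 28.35 g/oz ≈ 4.0 oz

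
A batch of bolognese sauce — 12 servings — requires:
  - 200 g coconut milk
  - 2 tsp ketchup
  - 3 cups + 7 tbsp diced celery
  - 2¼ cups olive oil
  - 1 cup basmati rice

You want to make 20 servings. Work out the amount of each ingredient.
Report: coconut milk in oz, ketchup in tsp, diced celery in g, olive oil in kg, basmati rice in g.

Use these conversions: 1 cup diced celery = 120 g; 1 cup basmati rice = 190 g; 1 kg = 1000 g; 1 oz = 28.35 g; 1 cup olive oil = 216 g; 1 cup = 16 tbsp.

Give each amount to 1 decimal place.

Scaling factor: 20/12 = 5/3.
coconut milk: 200 g × 5/3 ÷ 28.35 g/oz ≈ 11.8 oz
ketchup: 2 tsp × 5/3 ≈ 3.3 tsp
diced celery: (3 cup + 7 tbsp = 3.4375 cup) × 5/3 × 120 g/cup = 687.5 g
olive oil: 2.25 cup × 5/3 × 216 g/cup ÷ 1000 g/kg ≈ 0.8 kg
basmati rice: 1 cup × 5/3 × 190 g/cup ≈ 316.7 g

coconut milk: 11.8 oz; ketchup: 3.3 tsp; diced celery: 687.5 g; olive oil: 0.8 kg; basmati rice: 316.7 g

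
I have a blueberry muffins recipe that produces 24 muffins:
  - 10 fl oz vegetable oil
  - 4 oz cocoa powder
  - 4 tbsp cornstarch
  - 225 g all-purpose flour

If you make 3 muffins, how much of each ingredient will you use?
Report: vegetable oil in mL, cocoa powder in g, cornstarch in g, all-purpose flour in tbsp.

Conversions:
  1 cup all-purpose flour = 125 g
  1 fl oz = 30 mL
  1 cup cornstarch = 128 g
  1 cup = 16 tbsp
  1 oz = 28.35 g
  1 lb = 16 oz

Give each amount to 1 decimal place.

Scaling factor: 3/24 = 1/8 = 0.125.
vegetable oil: 10 fl oz × 1/8 × 30 mL/fl oz = 37.5 mL
cocoa powder: 4 oz × 1/8 × 28.35 g/oz ≈ 14.2 g
cornstarch: 4 tbsp × 1/8 ÷ 16 tbsp/cup × 128 g/cup = 4.0 g
all-purpose flour: 225 g × 1/8 ÷ 125 g/cup × 16 tbsp/cup = 3.6 tbsp

vegetable oil: 37.5 mL; cocoa powder: 14.2 g; cornstarch: 4.0 g; all-purpose flour: 3.6 tbsp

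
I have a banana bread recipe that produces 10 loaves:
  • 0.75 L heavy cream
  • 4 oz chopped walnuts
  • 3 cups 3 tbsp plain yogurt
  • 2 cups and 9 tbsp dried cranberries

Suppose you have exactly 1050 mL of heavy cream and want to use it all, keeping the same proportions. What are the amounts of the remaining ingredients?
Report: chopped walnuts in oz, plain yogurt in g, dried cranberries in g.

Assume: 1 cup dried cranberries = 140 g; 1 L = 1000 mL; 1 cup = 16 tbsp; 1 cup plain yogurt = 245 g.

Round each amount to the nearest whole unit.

chopped walnuts: 6 oz; plain yogurt: 1093 g; dried cranberries: 502 g

The original recipe has 750 mL of heavy cream, so the scaling factor is 1050 ÷ 750 = 7/5 = 1.4.
chopped walnuts: 4 oz × 7/5 ≈ 6 oz
plain yogurt: (3 cup + 3 tbsp = 3.1875 cup) × 7/5 × 245 g/cup ≈ 1093 g
dried cranberries: (2 cup + 9 tbsp = 2.5625 cup) × 7/5 × 140 g/cup ≈ 502 g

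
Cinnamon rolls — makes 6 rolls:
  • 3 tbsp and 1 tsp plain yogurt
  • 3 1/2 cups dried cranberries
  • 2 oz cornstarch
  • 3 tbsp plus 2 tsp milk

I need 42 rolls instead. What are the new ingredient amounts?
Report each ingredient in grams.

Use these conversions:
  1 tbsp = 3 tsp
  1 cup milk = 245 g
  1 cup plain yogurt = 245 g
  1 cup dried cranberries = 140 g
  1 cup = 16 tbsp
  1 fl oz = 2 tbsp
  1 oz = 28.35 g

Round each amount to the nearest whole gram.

Scaling factor: 42/6 = 7.
plain yogurt: (3 tbsp + 1 tsp = 10/3 tbsp) × 7 ÷ 16 tbsp/cup × 245 g/cup ≈ 357 g
dried cranberries: 3.5 cup × 7 × 140 g/cup = 3430 g
cornstarch: 2 oz × 7 × 28.35 g/oz ≈ 397 g
milk: (3 tbsp + 2 tsp = 11/3 tbsp) × 7 ÷ 16 tbsp/cup × 245 g/cup ≈ 393 g

plain yogurt: 357 g; dried cranberries: 3430 g; cornstarch: 397 g; milk: 393 g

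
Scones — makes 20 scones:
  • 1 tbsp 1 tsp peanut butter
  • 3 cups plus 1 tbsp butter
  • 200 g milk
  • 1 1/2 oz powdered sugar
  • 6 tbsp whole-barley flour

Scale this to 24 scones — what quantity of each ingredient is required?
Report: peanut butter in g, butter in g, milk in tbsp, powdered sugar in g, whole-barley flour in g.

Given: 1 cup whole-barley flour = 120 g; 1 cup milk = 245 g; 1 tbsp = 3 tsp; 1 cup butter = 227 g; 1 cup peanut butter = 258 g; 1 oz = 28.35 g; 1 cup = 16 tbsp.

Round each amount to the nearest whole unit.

Scaling factor: 24/20 = 6/5 = 1.2.
peanut butter: (1 tbsp + 1 tsp = 4/3 tbsp) × 6/5 ÷ 16 tbsp/cup × 258 g/cup ≈ 26 g
butter: (3 cup + 1 tbsp = 3.0625 cup) × 6/5 × 227 g/cup ≈ 834 g
milk: 200 g × 6/5 ÷ 245 g/cup × 16 tbsp/cup ≈ 16 tbsp
powdered sugar: 1.5 oz × 6/5 × 28.35 g/oz ≈ 51 g
whole-barley flour: 6 tbsp × 6/5 ÷ 16 tbsp/cup × 120 g/cup = 54 g

peanut butter: 26 g; butter: 834 g; milk: 16 tbsp; powdered sugar: 51 g; whole-barley flour: 54 g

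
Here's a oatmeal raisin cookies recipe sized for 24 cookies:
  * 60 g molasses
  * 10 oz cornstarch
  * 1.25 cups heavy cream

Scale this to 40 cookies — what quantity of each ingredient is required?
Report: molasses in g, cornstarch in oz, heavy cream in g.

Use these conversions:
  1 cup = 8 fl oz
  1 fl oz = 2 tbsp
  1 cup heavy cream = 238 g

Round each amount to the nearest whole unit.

Scaling factor: 40/24 = 5/3.
molasses: 60 g × 5/3 = 100 g
cornstarch: 10 oz × 5/3 ≈ 17 oz
heavy cream: 1.25 cup × 5/3 × 238 g/cup ≈ 496 g

molasses: 100 g; cornstarch: 17 oz; heavy cream: 496 g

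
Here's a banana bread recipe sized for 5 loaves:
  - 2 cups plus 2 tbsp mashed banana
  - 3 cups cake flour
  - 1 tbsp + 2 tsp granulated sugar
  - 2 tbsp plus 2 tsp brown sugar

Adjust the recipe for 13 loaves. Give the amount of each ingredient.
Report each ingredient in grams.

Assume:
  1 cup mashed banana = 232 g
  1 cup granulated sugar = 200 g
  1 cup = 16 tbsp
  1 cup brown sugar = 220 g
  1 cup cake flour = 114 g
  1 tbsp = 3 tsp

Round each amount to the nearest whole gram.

Scaling factor: 13/5 = 2.6.
mashed banana: (2 cup + 2 tbsp = 2.125 cup) × 13/5 × 232 g/cup ≈ 1282 g
cake flour: 3 cup × 13/5 × 114 g/cup ≈ 889 g
granulated sugar: (1 tbsp + 2 tsp = 5/3 tbsp) × 13/5 ÷ 16 tbsp/cup × 200 g/cup ≈ 54 g
brown sugar: (2 tbsp + 2 tsp = 8/3 tbsp) × 13/5 ÷ 16 tbsp/cup × 220 g/cup ≈ 95 g

mashed banana: 1282 g; cake flour: 889 g; granulated sugar: 54 g; brown sugar: 95 g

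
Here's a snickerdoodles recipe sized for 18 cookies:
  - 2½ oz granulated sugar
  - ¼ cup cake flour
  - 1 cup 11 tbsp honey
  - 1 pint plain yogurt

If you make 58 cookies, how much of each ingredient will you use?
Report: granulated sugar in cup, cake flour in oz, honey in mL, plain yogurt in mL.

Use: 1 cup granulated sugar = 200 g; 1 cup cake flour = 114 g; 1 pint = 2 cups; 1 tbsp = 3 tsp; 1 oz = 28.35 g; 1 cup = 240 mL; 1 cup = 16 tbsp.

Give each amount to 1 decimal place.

granulated sugar: 1.1 cup; cake flour: 3.2 oz; honey: 1305.0 mL; plain yogurt: 1546.7 mL

Scaling factor: 58/18 = 29/9.
granulated sugar: 2.5 oz × 29/9 × 28.35 g/oz ÷ 200 g/cup ≈ 1.1 cup
cake flour: 0.25 cup × 29/9 × 114 g/cup ÷ 28.35 g/oz ≈ 3.2 oz
honey: (1 cup + 11 tbsp = 1.6875 cup) × 29/9 × 240 mL/cup = 1305.0 mL
plain yogurt: 1 pint × 29/9 × 2 cup/pint × 240 mL/cup ≈ 1546.7 mL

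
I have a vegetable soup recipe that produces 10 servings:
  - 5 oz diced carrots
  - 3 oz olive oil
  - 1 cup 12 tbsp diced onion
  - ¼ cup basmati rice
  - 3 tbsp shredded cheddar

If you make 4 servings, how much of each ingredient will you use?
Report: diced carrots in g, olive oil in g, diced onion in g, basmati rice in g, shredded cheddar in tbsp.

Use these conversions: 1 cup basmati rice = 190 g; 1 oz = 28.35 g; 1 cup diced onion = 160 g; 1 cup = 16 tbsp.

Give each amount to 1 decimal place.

diced carrots: 56.7 g; olive oil: 34.0 g; diced onion: 112.0 g; basmati rice: 19.0 g; shredded cheddar: 1.2 tbsp

Scaling factor: 4/10 = 2/5 = 0.4.
diced carrots: 5 oz × 2/5 × 28.35 g/oz = 56.7 g
olive oil: 3 oz × 2/5 × 28.35 g/oz ≈ 34.0 g
diced onion: (1 cup + 12 tbsp = 1.75 cup) × 2/5 × 160 g/cup = 112.0 g
basmati rice: 0.25 cup × 2/5 × 190 g/cup = 19.0 g
shredded cheddar: 3 tbsp × 2/5 = 1.2 tbsp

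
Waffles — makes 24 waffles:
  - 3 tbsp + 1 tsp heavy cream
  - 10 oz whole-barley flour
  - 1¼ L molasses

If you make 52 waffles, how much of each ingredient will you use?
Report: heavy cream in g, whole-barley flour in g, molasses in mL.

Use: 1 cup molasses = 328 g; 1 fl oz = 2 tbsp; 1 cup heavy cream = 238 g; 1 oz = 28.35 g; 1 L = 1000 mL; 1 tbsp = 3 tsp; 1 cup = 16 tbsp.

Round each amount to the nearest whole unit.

Scaling factor: 52/24 = 13/6.
heavy cream: (3 tbsp + 1 tsp = 10/3 tbsp) × 13/6 ÷ 16 tbsp/cup × 238 g/cup ≈ 107 g
whole-barley flour: 10 oz × 13/6 × 28.35 g/oz ≈ 614 g
molasses: 1.25 L × 13/6 × 1000 mL/L ≈ 2708 mL

heavy cream: 107 g; whole-barley flour: 614 g; molasses: 2708 mL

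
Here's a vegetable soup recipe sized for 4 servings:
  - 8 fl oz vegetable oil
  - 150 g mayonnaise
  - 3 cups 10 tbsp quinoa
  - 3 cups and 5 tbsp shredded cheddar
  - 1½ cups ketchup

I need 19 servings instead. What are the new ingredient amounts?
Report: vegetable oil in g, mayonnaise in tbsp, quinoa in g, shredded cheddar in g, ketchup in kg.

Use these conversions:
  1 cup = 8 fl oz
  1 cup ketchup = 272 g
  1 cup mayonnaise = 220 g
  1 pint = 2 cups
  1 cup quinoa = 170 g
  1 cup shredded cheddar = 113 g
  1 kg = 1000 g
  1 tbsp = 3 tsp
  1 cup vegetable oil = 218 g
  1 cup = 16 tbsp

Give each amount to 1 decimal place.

vegetable oil: 1035.5 g; mayonnaise: 51.8 tbsp; quinoa: 2927.2 g; shredded cheddar: 1778.0 g; ketchup: 1.9 kg

Scaling factor: 19/4 = 4.75.
vegetable oil: 8 fl oz × 19/4 ÷ 8 fl oz/cup × 218 g/cup = 1035.5 g
mayonnaise: 150 g × 19/4 ÷ 220 g/cup × 16 tbsp/cup ≈ 51.8 tbsp
quinoa: (3 cup + 10 tbsp = 3.625 cup) × 19/4 × 170 g/cup ≈ 2927.2 g
shredded cheddar: (3 cup + 5 tbsp = 3.3125 cup) × 19/4 × 113 g/cup ≈ 1778.0 g
ketchup: 1.5 cup × 19/4 × 272 g/cup ÷ 1000 g/kg ≈ 1.9 kg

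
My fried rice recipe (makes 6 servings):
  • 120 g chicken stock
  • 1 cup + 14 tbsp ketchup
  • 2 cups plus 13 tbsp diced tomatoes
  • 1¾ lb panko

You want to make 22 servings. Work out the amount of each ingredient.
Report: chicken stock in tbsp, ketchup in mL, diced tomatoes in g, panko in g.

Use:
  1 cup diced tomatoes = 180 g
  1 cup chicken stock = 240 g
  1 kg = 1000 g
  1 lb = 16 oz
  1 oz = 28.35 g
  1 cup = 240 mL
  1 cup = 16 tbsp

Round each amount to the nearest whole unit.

Scaling factor: 22/6 = 11/3.
chicken stock: 120 g × 11/3 ÷ 240 g/cup × 16 tbsp/cup ≈ 29 tbsp
ketchup: (1 cup + 14 tbsp = 1.875 cup) × 11/3 × 240 mL/cup = 1650 mL
diced tomatoes: (2 cup + 13 tbsp = 2.8125 cup) × 11/3 × 180 g/cup ≈ 1856 g
panko: 1.75 lb × 11/3 × 16 oz/lb × 28.35 g/oz ≈ 2911 g

chicken stock: 29 tbsp; ketchup: 1650 mL; diced tomatoes: 1856 g; panko: 2911 g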